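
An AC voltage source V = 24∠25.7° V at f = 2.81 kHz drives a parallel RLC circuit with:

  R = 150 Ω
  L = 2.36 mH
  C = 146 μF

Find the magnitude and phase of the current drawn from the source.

Step 1 — Angular frequency: ω = 2π·f = 2π·2810 = 1.766e+04 rad/s.
Step 2 — Component impedances:
  R: Z = R = 150 Ω
  L: Z = jωL = j·1.766e+04·0.00236 = 0 + j41.67 Ω
  C: Z = 1/(jωC) = -j/(ω·C) = 0 - j0.3879 Ω
Step 3 — Parallel combination: 1/Z_total = 1/R + 1/L + 1/C; Z_total = 0.001022 - j0.3916 Ω = 0.3916∠-89.9° Ω.
Step 4 — Source phasor: V = 24∠25.7° V = 21.63 + j10.41 V.
Step 5 — Ohm's law: I = V / Z_total = (21.63 + j10.41) / (0.001022 - j0.3916) = -26.43 + j55.3 A.
Step 6 — Convert to polar: |I| = 61.29 A, ∠I = 115.6°.

I = 61.29∠115.6° A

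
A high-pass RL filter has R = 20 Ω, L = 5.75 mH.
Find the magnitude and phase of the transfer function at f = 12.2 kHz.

Step 1 — Angular frequency: ω = 2π·1.22e+04 = 7.665e+04 rad/s.
Step 2 — Transfer function: H(jω) = jωL/(R + jωL).
Step 3 — Numerator jωL = j·440.8; denominator R + jωL = 20 + j440.8.
Step 4 — H = 0.9979 + j0.04528.
Step 5 — Magnitude: |H| = 0.999 (-0.0 dB); phase: φ = 2.6°.

|H| = 0.999 (-0.0 dB), φ = 2.6°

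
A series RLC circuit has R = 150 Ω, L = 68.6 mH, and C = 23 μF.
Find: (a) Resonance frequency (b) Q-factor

Step 1 — Resonance condition Im(Z)=0 gives ω₀ = 1/√(LC).
Step 2 — ω₀ = 1/√(0.0686·2.3e-05) = 796.1 rad/s.
Step 3 — f₀ = ω₀/(2π) = 126.7 Hz.
Step 4 — Series Q: Q = ω₀L/R = 796.1·0.0686/150 = 0.3641.

(a) f₀ = 126.7 Hz  (b) Q = 0.3641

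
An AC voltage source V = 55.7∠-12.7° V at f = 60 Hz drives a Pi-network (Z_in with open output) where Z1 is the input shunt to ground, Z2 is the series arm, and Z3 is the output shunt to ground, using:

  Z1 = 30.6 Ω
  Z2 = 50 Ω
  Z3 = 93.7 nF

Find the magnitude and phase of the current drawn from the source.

Step 1 — Angular frequency: ω = 2π·f = 2π·60 = 377 rad/s.
Step 2 — Component impedances:
  Z1: Z = R = 30.6 Ω
  Z2: Z = R = 50 Ω
  Z3: Z = 1/(jωC) = -j/(ω·C) = 0 - j2.831e+04 Ω
Step 3 — With open output, the series arm Z2 and the output shunt Z3 appear in series to ground: Z2 + Z3 = 50 - j2.831e+04 Ω.
Step 4 — Parallel with input shunt Z1: Z_in = Z1 || (Z2 + Z3) = 30.6 - j0.03308 Ω = 30.6∠-0.1° Ω.
Step 5 — Source phasor: V = 55.7∠-12.7° V = 54.34 - j12.25 V.
Step 6 — Ohm's law: I = V / Z_total = (54.34 - j12.25) / (30.6 - j0.03308) = 1.776 - j0.3983 A.
Step 7 — Convert to polar: |I| = 1.82 A, ∠I = -12.6°.

I = 1.82∠-12.6° A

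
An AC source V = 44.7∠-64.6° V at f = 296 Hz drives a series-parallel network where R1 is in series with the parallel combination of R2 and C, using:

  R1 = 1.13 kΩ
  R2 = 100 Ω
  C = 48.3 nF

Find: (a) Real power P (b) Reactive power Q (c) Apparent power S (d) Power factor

Step 1 — Angular frequency: ω = 2π·f = 2π·296 = 1860 rad/s.
Step 2 — Component impedances:
  R1: Z = R = 1130 Ω
  R2: Z = R = 100 Ω
  C: Z = 1/(jωC) = -j/(ω·C) = 0 - j1.113e+04 Ω
Step 3 — Parallel branch: R2 || C = 1/(1/R2 + 1/C) = 99.99 - j0.8982 Ω.
Step 4 — Series with R1: Z_total = R1 + (R2 || C) = 1230 - j0.8982 Ω = 1230∠-0.0° Ω.
Step 5 — Source phasor: V = 44.7∠-64.6° V = 19.17 - j40.38 V.
Step 6 — Current: I = V / Z = 0.01561 - j0.03282 A = 0.03634∠-64.6° A.
Step 7 — Complex power: S = V·I* = 1.624 - j0.001186 VA.
Step 8 — Real power: P = Re(S) = 1.624 W.
Step 9 — Reactive power: Q = Im(S) = -0.001186 VAR.
Step 10 — Apparent power: |S| = 1.624 VA.
Step 11 — Power factor: PF = P/|S| = 1 (leading).

(a) P = 1.624 W  (b) Q = -0.001186 VAR  (c) S = 1.624 VA  (d) PF = 1 (leading)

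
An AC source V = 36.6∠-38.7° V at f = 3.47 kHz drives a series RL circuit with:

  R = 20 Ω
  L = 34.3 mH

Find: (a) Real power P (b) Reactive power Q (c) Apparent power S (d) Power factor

Step 1 — Angular frequency: ω = 2π·f = 2π·3470 = 2.18e+04 rad/s.
Step 2 — Component impedances:
  R: Z = R = 20 Ω
  L: Z = jωL = j·2.18e+04·0.0343 = 0 + j747.8 Ω
Step 3 — Series combination: Z_total = R + L = 20 + j747.8 Ω = 748.1∠88.5° Ω.
Step 4 — Source phasor: V = 36.6∠-38.7° V = 28.56 - j22.88 V.
Step 5 — Current: I = V / Z = -0.02956 - j0.03899 A = 0.04892∠-127.2° A.
Step 6 — Complex power: S = V·I* = 0.04787 + j1.79 VA.
Step 7 — Real power: P = Re(S) = 0.04787 W.
Step 8 — Reactive power: Q = Im(S) = 1.79 VAR.
Step 9 — Apparent power: |S| = 1.791 VA.
Step 10 — Power factor: PF = P/|S| = 0.02673 (lagging).

(a) P = 0.04787 W  (b) Q = 1.79 VAR  (c) S = 1.791 VA  (d) PF = 0.02673 (lagging)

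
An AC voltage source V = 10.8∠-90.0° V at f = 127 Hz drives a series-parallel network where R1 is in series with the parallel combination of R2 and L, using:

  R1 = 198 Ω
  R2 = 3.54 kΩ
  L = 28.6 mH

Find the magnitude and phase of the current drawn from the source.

Step 1 — Angular frequency: ω = 2π·f = 2π·127 = 798 rad/s.
Step 2 — Component impedances:
  R1: Z = R = 198 Ω
  R2: Z = R = 3540 Ω
  L: Z = jωL = j·798·0.0286 = 0 + j22.82 Ω
Step 3 — Parallel branch: R2 || L = 1/(1/R2 + 1/L) = 0.1471 + j22.82 Ω.
Step 4 — Series with R1: Z_total = R1 + (R2 || L) = 198.1 + j22.82 Ω = 199.5∠6.6° Ω.
Step 5 — Source phasor: V = 10.8∠-90.0° V = 0 - j10.8 V.
Step 6 — Ohm's law: I = V / Z_total = (0 - j10.8) / (198.1 + j22.82) = -0.006195 - j0.05379 A.
Step 7 — Convert to polar: |I| = 0.05415 A, ∠I = -96.6°.

I = 0.05415∠-96.6° A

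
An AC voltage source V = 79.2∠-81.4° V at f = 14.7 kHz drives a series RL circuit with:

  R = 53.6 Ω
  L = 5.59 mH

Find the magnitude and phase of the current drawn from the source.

Step 1 — Angular frequency: ω = 2π·f = 2π·1.47e+04 = 9.236e+04 rad/s.
Step 2 — Component impedances:
  R: Z = R = 53.6 Ω
  L: Z = jωL = j·9.236e+04·0.00559 = 0 + j516.3 Ω
Step 3 — Series combination: Z_total = R + L = 53.6 + j516.3 Ω = 519.1∠84.1° Ω.
Step 4 — Source phasor: V = 79.2∠-81.4° V = 11.84 - j78.31 V.
Step 5 — Ohm's law: I = V / Z_total = (11.84 - j78.31) / (53.6 + j516.3) = -0.1477 - j0.03827 A.
Step 6 — Convert to polar: |I| = 0.1526 A, ∠I = -165.5°.

I = 0.1526∠-165.5° A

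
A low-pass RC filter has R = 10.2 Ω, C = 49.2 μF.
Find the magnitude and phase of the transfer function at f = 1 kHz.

Step 1 — Angular frequency: ω = 2π·1000 = 6283 rad/s.
Step 2 — Transfer function: H(jω) = 1/(1 + jωRC).
Step 3 — Denominator: 1 + jωRC = 1 + j·6283·10.2·4.92e-05 = 1 + j3.153.
Step 4 — H = 0.09139 - j0.2882.
Step 5 — Magnitude: |H| = 0.3023 (-10.4 dB); phase: φ = -72.4°.

|H| = 0.3023 (-10.4 dB), φ = -72.4°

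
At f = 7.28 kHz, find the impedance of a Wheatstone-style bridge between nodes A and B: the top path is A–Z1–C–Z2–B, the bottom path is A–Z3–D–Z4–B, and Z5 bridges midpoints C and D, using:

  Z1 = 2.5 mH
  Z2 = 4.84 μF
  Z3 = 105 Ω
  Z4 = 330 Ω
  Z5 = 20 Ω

Step 1 — Angular frequency: ω = 2π·f = 2π·7280 = 4.574e+04 rad/s.
Step 2 — Component impedances:
  Z1: Z = jωL = j·4.574e+04·0.0025 = 0 + j114.4 Ω
  Z2: Z = 1/(jωC) = -j/(ω·C) = 0 - j4.517 Ω
  Z3: Z = R = 105 Ω
  Z4: Z = R = 330 Ω
  Z5: Z = R = 20 Ω
Step 3 — Bridge requires nodal analysis (the Z5 bridge couples midpoints C and D, so the two paths cannot be reduced to a simple series/parallel combination). Setting node B to ground and injecting 1 A at node A, the 3-node admittance system at A, C, D solves to V_A = Z_AB = 56.8 + j57.45 Ω = 80.79∠45.3° Ω.

Z = 56.8 + j57.45 Ω = 80.79∠45.3° Ω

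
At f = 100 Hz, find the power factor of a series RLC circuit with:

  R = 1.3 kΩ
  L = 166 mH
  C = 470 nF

Step 1 — Angular frequency: ω = 2π·f = 2π·100 = 628.3 rad/s.
Step 2 — Component impedances:
  R: Z = R = 1300 Ω
  L: Z = jωL = j·628.3·0.166 = 0 + j104.3 Ω
  C: Z = 1/(jωC) = -j/(ω·C) = 0 - j3386 Ω
Step 3 — Series combination: Z_total = R + L + C = 1300 - j3282 Ω = 3530∠-68.4° Ω.
Step 4 — Power factor: PF = cos(φ) = Re(Z)/|Z| = 1300/3530 = 0.3683.
Step 5 — Type: Im(Z) = -3282 ⇒ leading (phase φ = -68.4°).

PF = 0.3683 (leading, φ = -68.4°)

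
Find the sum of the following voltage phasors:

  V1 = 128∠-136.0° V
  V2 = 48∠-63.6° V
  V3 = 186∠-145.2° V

Step 1 — Convert each phasor to rectangular form:
  V1 = 128·(cos(-136.0°) + j·sin(-136.0°)) = -92.08 - j88.92 V
  V2 = 48·(cos(-63.6°) + j·sin(-63.6°)) = 21.34 - j42.99 V
  V3 = 186·(cos(-145.2°) + j·sin(-145.2°)) = -152.7 - j106.2 V
Step 2 — Sum components: V_total = -223.5 - j238.1 V.
Step 3 — Convert to polar: |V_total| = 326.5 V, ∠V_total = -133.2°.

V_total = 326.5∠-133.2° V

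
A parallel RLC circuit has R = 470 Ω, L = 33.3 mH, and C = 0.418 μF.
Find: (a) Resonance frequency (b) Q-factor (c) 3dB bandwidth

Step 1 — Resonance: ω₀ = 1/√(LC) = 1/√(0.0333·4.18e-07) = 8476 rad/s.
Step 2 — f₀ = ω₀/(2π) = 1349 Hz.
Step 3 — Parallel Q: Q = R/(ω₀L) = 470/(8476·0.0333) = 1.665.
Step 4 — Bandwidth: Δω = ω₀/Q = 5090 rad/s; BW = Δω/(2π) = 810.1 Hz.

(a) f₀ = 1349 Hz  (b) Q = 1.665  (c) BW = 810.1 Hz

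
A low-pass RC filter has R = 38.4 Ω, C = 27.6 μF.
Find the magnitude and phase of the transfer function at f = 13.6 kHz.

Step 1 — Angular frequency: ω = 2π·1.36e+04 = 8.545e+04 rad/s.
Step 2 — Transfer function: H(jω) = 1/(1 + jωRC).
Step 3 — Denominator: 1 + jωRC = 1 + j·8.545e+04·38.4·2.76e-05 = 1 + j90.56.
Step 4 — H = 0.0001219 - j0.01104.
Step 5 — Magnitude: |H| = 0.01104 (-39.1 dB); phase: φ = -89.4°.

|H| = 0.01104 (-39.1 dB), φ = -89.4°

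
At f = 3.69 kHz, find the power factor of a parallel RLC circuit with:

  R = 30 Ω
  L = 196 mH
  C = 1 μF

Step 1 — Angular frequency: ω = 2π·f = 2π·3690 = 2.318e+04 rad/s.
Step 2 — Component impedances:
  R: Z = R = 30 Ω
  L: Z = jωL = j·2.318e+04·0.196 = 0 + j4544 Ω
  C: Z = 1/(jωC) = -j/(ω·C) = 0 - j43.13 Ω
Step 3 — Parallel combination: 1/Z_total = 1/R + 1/L + 1/C; Z_total = 20.34 - j14.02 Ω = 24.7∠-34.6° Ω.
Step 4 — Power factor: PF = cos(φ) = Re(Z)/|Z| = 20.34/24.7 = 0.8235.
Step 5 — Type: Im(Z) = -14.02 ⇒ leading (phase φ = -34.6°).

PF = 0.8235 (leading, φ = -34.6°)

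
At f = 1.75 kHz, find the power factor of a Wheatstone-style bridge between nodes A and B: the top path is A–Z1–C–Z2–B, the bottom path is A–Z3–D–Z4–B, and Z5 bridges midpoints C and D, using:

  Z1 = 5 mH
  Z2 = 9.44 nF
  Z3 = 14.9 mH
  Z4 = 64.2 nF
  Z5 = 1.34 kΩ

Step 1 — Angular frequency: ω = 2π·f = 2π·1750 = 1.1e+04 rad/s.
Step 2 — Component impedances:
  Z1: Z = jωL = j·1.1e+04·0.005 = 0 + j54.98 Ω
  Z2: Z = 1/(jωC) = -j/(ω·C) = 0 - j9634 Ω
  Z3: Z = jωL = j·1.1e+04·0.0149 = 0 + j163.8 Ω
  Z4: Z = 1/(jωC) = -j/(ω·C) = 0 - j1417 Ω
  Z5: Z = R = 1340 Ω
Step 3 — Bridge requires nodal analysis (the Z5 bridge couples midpoints C and D, so the two paths cannot be reduced to a simple series/parallel combination). Setting node B to ground and injecting 1 A at node A, the 3-node admittance system at A, C, D solves to V_A = Z_AB = 13.93 - j1110 Ω = 1110∠-89.3° Ω.
Step 4 — Power factor: PF = cos(φ) = Re(Z)/|Z| = 13.93/1110 = 0.01255.
Step 5 — Type: Im(Z) = -1110 ⇒ leading (phase φ = -89.3°).

PF = 0.01255 (leading, φ = -89.3°)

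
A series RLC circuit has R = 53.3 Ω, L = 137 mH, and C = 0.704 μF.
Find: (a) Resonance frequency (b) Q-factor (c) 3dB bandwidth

Step 1 — Resonance: ω₀ = 1/√(LC) = 1/√(0.137·7.04e-07) = 3220 rad/s.
Step 2 — f₀ = ω₀/(2π) = 512.5 Hz.
Step 3 — Series Q: Q = ω₀L/R = 3220·0.137/53.3 = 8.277.
Step 4 — Bandwidth: Δω = ω₀/Q = 389.1 rad/s; BW = Δω/(2π) = 61.92 Hz.

(a) f₀ = 512.5 Hz  (b) Q = 8.277  (c) BW = 61.92 Hz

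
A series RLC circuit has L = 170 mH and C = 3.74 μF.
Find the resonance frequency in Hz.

Step 1 — Resonance condition Im(Z)=0 gives ω₀ = 1/√(LC).
Step 2 — ω₀ = 1/√(0.17·3.74e-06) = 1254 rad/s.
Step 3 — f₀ = ω₀/(2π) = 199.6 Hz.

f₀ = 199.6 Hz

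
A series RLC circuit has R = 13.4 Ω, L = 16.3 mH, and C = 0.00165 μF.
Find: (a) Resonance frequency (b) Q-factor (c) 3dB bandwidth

Step 1 — Resonance: ω₀ = 1/√(LC) = 1/√(0.0163·1.65e-09) = 1.928e+05 rad/s.
Step 2 — f₀ = ω₀/(2π) = 3.069e+04 Hz.
Step 3 — Series Q: Q = ω₀L/R = 1.928e+05·0.0163/13.4 = 234.6.
Step 4 — Bandwidth: Δω = ω₀/Q = 822.1 rad/s; BW = Δω/(2π) = 130.8 Hz.

(a) f₀ = 3.069e+04 Hz  (b) Q = 234.6  (c) BW = 130.8 Hz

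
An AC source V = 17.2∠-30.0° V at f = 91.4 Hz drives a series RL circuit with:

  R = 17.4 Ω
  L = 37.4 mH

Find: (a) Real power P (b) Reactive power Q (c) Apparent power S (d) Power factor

Step 1 — Angular frequency: ω = 2π·f = 2π·91.4 = 574.3 rad/s.
Step 2 — Component impedances:
  R: Z = R = 17.4 Ω
  L: Z = jωL = j·574.3·0.0374 = 0 + j21.48 Ω
Step 3 — Series combination: Z_total = R + L = 17.4 + j21.48 Ω = 27.64∠51.0° Ω.
Step 4 — Source phasor: V = 17.2∠-30.0° V = 14.9 - j8.6 V.
Step 5 — Current: I = V / Z = 0.09747 - j0.6146 A = 0.6222∠-81.0° A.
Step 6 — Complex power: S = V·I* = 6.737 + j8.316 VA.
Step 7 — Real power: P = Re(S) = 6.737 W.
Step 8 — Reactive power: Q = Im(S) = 8.316 VAR.
Step 9 — Apparent power: |S| = 10.7 VA.
Step 10 — Power factor: PF = P/|S| = 0.6295 (lagging).

(a) P = 6.737 W  (b) Q = 8.316 VAR  (c) S = 10.7 VA  (d) PF = 0.6295 (lagging)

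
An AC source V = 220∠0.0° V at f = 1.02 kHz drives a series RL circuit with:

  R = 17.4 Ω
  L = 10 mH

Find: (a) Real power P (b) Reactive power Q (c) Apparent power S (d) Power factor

Step 1 — Angular frequency: ω = 2π·f = 2π·1020 = 6409 rad/s.
Step 2 — Component impedances:
  R: Z = R = 17.4 Ω
  L: Z = jωL = j·6409·0.01 = 0 + j64.09 Ω
Step 3 — Series combination: Z_total = R + L = 17.4 + j64.09 Ω = 66.41∠74.8° Ω.
Step 4 — Source phasor: V = 220∠0.0° V = 220 V.
Step 5 — Current: I = V / Z = 0.868 - j3.197 A = 3.313∠-74.8° A.
Step 6 — Complex power: S = V·I* = 191 + j703.4 VA.
Step 7 — Real power: P = Re(S) = 191 W.
Step 8 — Reactive power: Q = Im(S) = 703.4 VAR.
Step 9 — Apparent power: |S| = 728.8 VA.
Step 10 — Power factor: PF = P/|S| = 0.262 (lagging).

(a) P = 191 W  (b) Q = 703.4 VAR  (c) S = 728.8 VA  (d) PF = 0.262 (lagging)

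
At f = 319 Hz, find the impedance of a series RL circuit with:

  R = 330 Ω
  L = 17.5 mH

Step 1 — Angular frequency: ω = 2π·f = 2π·319 = 2004 rad/s.
Step 2 — Component impedances:
  R: Z = R = 330 Ω
  L: Z = jωL = j·2004·0.0175 = 0 + j35.08 Ω
Step 3 — Series combination: Z_total = R + L = 330 + j35.08 Ω = 331.9∠6.1° Ω.

Z = 330 + j35.08 Ω = 331.9∠6.1° Ω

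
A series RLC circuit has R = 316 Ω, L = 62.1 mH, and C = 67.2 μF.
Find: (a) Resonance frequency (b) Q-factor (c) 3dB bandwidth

Step 1 — Resonance: ω₀ = 1/√(LC) = 1/√(0.0621·6.72e-05) = 489.5 rad/s.
Step 2 — f₀ = ω₀/(2π) = 77.91 Hz.
Step 3 — Series Q: Q = ω₀L/R = 489.5·0.0621/316 = 0.0962.
Step 4 — Bandwidth: Δω = ω₀/Q = 5089 rad/s; BW = Δω/(2π) = 809.9 Hz.

(a) f₀ = 77.91 Hz  (b) Q = 0.0962  (c) BW = 809.9 Hz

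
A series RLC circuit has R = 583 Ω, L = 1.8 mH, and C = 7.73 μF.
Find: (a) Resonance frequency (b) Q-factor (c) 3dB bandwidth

Step 1 — Resonance condition Im(Z)=0 gives ω₀ = 1/√(LC).
Step 2 — ω₀ = 1/√(0.0018·7.73e-06) = 8478 rad/s.
Step 3 — f₀ = ω₀/(2π) = 1349 Hz.
Step 4 — Series Q: Q = ω₀L/R = 8478·0.0018/583 = 0.02617.
Step 5 — 3dB bandwidth: Δω = ω₀/Q = 3.239e+05 rad/s; BW = Δω/(2π) = 5.155e+04 Hz.

(a) f₀ = 1349 Hz  (b) Q = 0.02617  (c) BW = 5.155e+04 Hz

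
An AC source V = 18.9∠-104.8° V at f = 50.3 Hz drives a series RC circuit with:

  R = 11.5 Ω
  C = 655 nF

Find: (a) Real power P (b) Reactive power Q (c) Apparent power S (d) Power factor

Step 1 — Angular frequency: ω = 2π·f = 2π·50.3 = 316 rad/s.
Step 2 — Component impedances:
  R: Z = R = 11.5 Ω
  C: Z = 1/(jωC) = -j/(ω·C) = 0 - j4831 Ω
Step 3 — Series combination: Z_total = R + C = 11.5 - j4831 Ω = 4831∠-89.9° Ω.
Step 4 — Source phasor: V = 18.9∠-104.8° V = -4.828 - j18.27 V.
Step 5 — Current: I = V / Z = 0.00378 - j0.001008 A = 0.003912∠-14.9° A.
Step 6 — Complex power: S = V·I* = 0.000176 - j0.07395 VA.
Step 7 — Real power: P = Re(S) = 0.000176 W.
Step 8 — Reactive power: Q = Im(S) = -0.07395 VAR.
Step 9 — Apparent power: |S| = 0.07395 VA.
Step 10 — Power factor: PF = P/|S| = 0.002381 (leading).

(a) P = 0.000176 W  (b) Q = -0.07395 VAR  (c) S = 0.07395 VA  (d) PF = 0.002381 (leading)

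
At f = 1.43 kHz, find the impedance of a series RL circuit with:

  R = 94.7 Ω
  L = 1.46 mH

Step 1 — Angular frequency: ω = 2π·f = 2π·1430 = 8985 rad/s.
Step 2 — Component impedances:
  R: Z = R = 94.7 Ω
  L: Z = jωL = j·8985·0.00146 = 0 + j13.12 Ω
Step 3 — Series combination: Z_total = R + L = 94.7 + j13.12 Ω = 95.6∠7.9° Ω.

Z = 94.7 + j13.12 Ω = 95.6∠7.9° Ω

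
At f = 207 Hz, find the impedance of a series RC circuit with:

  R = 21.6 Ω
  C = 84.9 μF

Step 1 — Angular frequency: ω = 2π·f = 2π·207 = 1301 rad/s.
Step 2 — Component impedances:
  R: Z = R = 21.6 Ω
  C: Z = 1/(jωC) = -j/(ω·C) = 0 - j9.056 Ω
Step 3 — Series combination: Z_total = R + C = 21.6 - j9.056 Ω = 23.42∠-22.7° Ω.

Z = 21.6 - j9.056 Ω = 23.42∠-22.7° Ω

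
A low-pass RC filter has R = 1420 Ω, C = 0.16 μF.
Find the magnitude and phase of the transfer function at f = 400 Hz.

Step 1 — Angular frequency: ω = 2π·400 = 2513 rad/s.
Step 2 — Transfer function: H(jω) = 1/(1 + jωRC).
Step 3 — Denominator: 1 + jωRC = 1 + j·2513·1420·1.6e-07 = 1 + j0.571.
Step 4 — H = 0.7541 - j0.4306.
Step 5 — Magnitude: |H| = 0.8684 (-1.2 dB); phase: φ = -29.7°.

|H| = 0.8684 (-1.2 dB), φ = -29.7°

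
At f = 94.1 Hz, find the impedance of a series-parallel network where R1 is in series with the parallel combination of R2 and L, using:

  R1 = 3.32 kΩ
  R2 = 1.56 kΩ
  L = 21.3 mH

Step 1 — Angular frequency: ω = 2π·f = 2π·94.1 = 591.2 rad/s.
Step 2 — Component impedances:
  R1: Z = R = 3320 Ω
  R2: Z = R = 1560 Ω
  L: Z = jωL = j·591.2·0.0213 = 0 + j12.59 Ω
Step 3 — Parallel branch: R2 || L = 1/(1/R2 + 1/L) = 0.1017 + j12.59 Ω.
Step 4 — Series with R1: Z_total = R1 + (R2 || L) = 3320 + j12.59 Ω = 3320∠0.2° Ω.

Z = 3320 + j12.59 Ω = 3320∠0.2° Ω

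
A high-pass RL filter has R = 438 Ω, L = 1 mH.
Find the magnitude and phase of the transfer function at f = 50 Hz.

Step 1 — Angular frequency: ω = 2π·50 = 314.2 rad/s.
Step 2 — Transfer function: H(jω) = jωL/(R + jωL).
Step 3 — Numerator jωL = j·0.3142; denominator R + jωL = 438 + j0.3142.
Step 4 — H = 5.145e-07 + j0.0007173.
Step 5 — Magnitude: |H| = 0.0007173 (-62.9 dB); phase: φ = 90.0°.

|H| = 0.0007173 (-62.9 dB), φ = 90.0°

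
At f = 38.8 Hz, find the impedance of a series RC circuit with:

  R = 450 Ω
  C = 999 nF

Step 1 — Angular frequency: ω = 2π·f = 2π·38.8 = 243.8 rad/s.
Step 2 — Component impedances:
  R: Z = R = 450 Ω
  C: Z = 1/(jωC) = -j/(ω·C) = 0 - j4106 Ω
Step 3 — Series combination: Z_total = R + C = 450 - j4106 Ω = 4131∠-83.7° Ω.

Z = 450 - j4106 Ω = 4131∠-83.7° Ω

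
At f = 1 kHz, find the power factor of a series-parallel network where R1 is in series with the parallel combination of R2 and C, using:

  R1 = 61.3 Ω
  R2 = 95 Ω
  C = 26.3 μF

Step 1 — Angular frequency: ω = 2π·f = 2π·1000 = 6283 rad/s.
Step 2 — Component impedances:
  R1: Z = R = 61.3 Ω
  R2: Z = R = 95 Ω
  C: Z = 1/(jωC) = -j/(ω·C) = 0 - j6.052 Ω
Step 3 — Parallel branch: R2 || C = 1/(1/R2 + 1/C) = 0.3839 - j6.027 Ω.
Step 4 — Series with R1: Z_total = R1 + (R2 || C) = 61.68 - j6.027 Ω = 61.98∠-5.6° Ω.
Step 5 — Power factor: PF = cos(φ) = Re(Z)/|Z| = 61.684/61.978 = 0.9953.
Step 6 — Type: Im(Z) = -6.027 ⇒ leading (phase φ = -5.6°).

PF = 0.9953 (leading, φ = -5.6°)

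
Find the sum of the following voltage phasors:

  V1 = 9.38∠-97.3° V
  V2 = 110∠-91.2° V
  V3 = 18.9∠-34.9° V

Step 1 — Convert each phasor to rectangular form:
  V1 = 9.38·(cos(-97.3°) + j·sin(-97.3°)) = -1.192 - j9.304 V
  V2 = 110·(cos(-91.2°) + j·sin(-91.2°)) = -2.304 - j110 V
  V3 = 18.9·(cos(-34.9°) + j·sin(-34.9°)) = 15.5 - j10.81 V
Step 2 — Sum components: V_total = 12.01 - j130.1 V.
Step 3 — Convert to polar: |V_total| = 130.6 V, ∠V_total = -84.7°.

V_total = 130.6∠-84.7° V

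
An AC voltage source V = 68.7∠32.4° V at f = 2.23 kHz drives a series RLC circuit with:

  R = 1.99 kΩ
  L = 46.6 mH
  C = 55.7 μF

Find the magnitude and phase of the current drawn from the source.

Step 1 — Angular frequency: ω = 2π·f = 2π·2230 = 1.401e+04 rad/s.
Step 2 — Component impedances:
  R: Z = R = 1990 Ω
  L: Z = jωL = j·1.401e+04·0.0466 = 0 + j652.9 Ω
  C: Z = 1/(jωC) = -j/(ω·C) = 0 - j1.281 Ω
Step 3 — Series combination: Z_total = R + L + C = 1990 + j651.7 Ω = 2094∠18.1° Ω.
Step 4 — Source phasor: V = 68.7∠32.4° V = 58.01 + j36.81 V.
Step 5 — Ohm's law: I = V / Z_total = (58.01 + j36.81) / (1990 + j651.7) = 0.0318 + j0.008086 A.
Step 6 — Convert to polar: |I| = 0.03281 A, ∠I = 14.3°.

I = 0.03281∠14.3° A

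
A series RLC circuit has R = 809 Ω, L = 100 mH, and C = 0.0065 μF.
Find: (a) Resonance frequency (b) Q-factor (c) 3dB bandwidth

Step 1 — Resonance condition Im(Z)=0 gives ω₀ = 1/√(LC).
Step 2 — ω₀ = 1/√(0.1·6.5e-09) = 3.922e+04 rad/s.
Step 3 — f₀ = ω₀/(2π) = 6243 Hz.
Step 4 — Series Q: Q = ω₀L/R = 3.922e+04·0.1/809 = 4.848.
Step 5 — 3dB bandwidth: Δω = ω₀/Q = 8090 rad/s; BW = Δω/(2π) = 1288 Hz.

(a) f₀ = 6243 Hz  (b) Q = 4.848  (c) BW = 1288 Hz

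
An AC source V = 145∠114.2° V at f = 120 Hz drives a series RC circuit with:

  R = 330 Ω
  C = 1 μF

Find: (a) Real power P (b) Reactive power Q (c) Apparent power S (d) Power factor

Step 1 — Angular frequency: ω = 2π·f = 2π·120 = 754 rad/s.
Step 2 — Component impedances:
  R: Z = R = 330 Ω
  C: Z = 1/(jωC) = -j/(ω·C) = 0 - j1326 Ω
Step 3 — Series combination: Z_total = R + C = 330 - j1326 Ω = 1367∠-76.0° Ω.
Step 4 — Source phasor: V = 145∠114.2° V = -59.44 + j132.3 V.
Step 5 — Current: I = V / Z = -0.1044 - j0.01884 A = 0.1061∠-169.8° A.
Step 6 — Complex power: S = V·I* = 3.714 - j14.93 VA.
Step 7 — Real power: P = Re(S) = 3.714 W.
Step 8 — Reactive power: Q = Im(S) = -14.93 VAR.
Step 9 — Apparent power: |S| = 15.38 VA.
Step 10 — Power factor: PF = P/|S| = 0.2415 (leading).

(a) P = 3.714 W  (b) Q = -14.93 VAR  (c) S = 15.38 VA  (d) PF = 0.2415 (leading)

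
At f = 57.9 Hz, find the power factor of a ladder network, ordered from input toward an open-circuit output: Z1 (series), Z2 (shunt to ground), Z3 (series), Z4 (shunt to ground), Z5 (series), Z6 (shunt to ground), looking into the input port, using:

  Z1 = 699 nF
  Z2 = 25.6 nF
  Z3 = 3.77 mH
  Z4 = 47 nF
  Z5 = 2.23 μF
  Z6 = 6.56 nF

Step 1 — Angular frequency: ω = 2π·f = 2π·57.9 = 363.8 rad/s.
Step 2 — Component impedances:
  Z1: Z = 1/(jωC) = -j/(ω·C) = 0 - j3932 Ω
  Z2: Z = 1/(jωC) = -j/(ω·C) = 0 - j1.074e+05 Ω
  Z3: Z = jωL = j·363.8·0.00377 = 0 + j1.372 Ω
  Z4: Z = 1/(jωC) = -j/(ω·C) = 0 - j5.848e+04 Ω
  Z5: Z = 1/(jωC) = -j/(ω·C) = 0 - j1233 Ω
  Z6: Z = 1/(jωC) = -j/(ω·C) = 0 - j4.19e+05 Ω
Step 3 — Ladder network (open output): work backward from the far end, alternating series and parallel combinations. Z_in = 0 - j3.866e+04 Ω = 3.866e+04∠-90.0° Ω.
Step 4 — Power factor: PF = cos(φ) = Re(Z)/|Z| = 0/3.866e+04 = 0.
Step 5 — Type: Im(Z) = -3.866e+04 ⇒ leading (phase φ = -90.0°).

PF = 0 (leading, φ = -90.0°)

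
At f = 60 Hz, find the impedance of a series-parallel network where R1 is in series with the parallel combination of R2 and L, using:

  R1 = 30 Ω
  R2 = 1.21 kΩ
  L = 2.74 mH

Step 1 — Angular frequency: ω = 2π·f = 2π·60 = 377 rad/s.
Step 2 — Component impedances:
  R1: Z = R = 30 Ω
  R2: Z = R = 1210 Ω
  L: Z = jωL = j·377·0.00274 = 0 + j1.033 Ω
Step 3 — Parallel branch: R2 || L = 1/(1/R2 + 1/L) = 0.0008818 + j1.033 Ω.
Step 4 — Series with R1: Z_total = R1 + (R2 || L) = 30 + j1.033 Ω = 30.02∠2.0° Ω.

Z = 30 + j1.033 Ω = 30.02∠2.0° Ω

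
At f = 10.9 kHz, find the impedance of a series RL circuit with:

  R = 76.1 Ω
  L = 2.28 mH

Step 1 — Angular frequency: ω = 2π·f = 2π·1.09e+04 = 6.849e+04 rad/s.
Step 2 — Component impedances:
  R: Z = R = 76.1 Ω
  L: Z = jωL = j·6.849e+04·0.00228 = 0 + j156.1 Ω
Step 3 — Series combination: Z_total = R + L = 76.1 + j156.1 Ω = 173.7∠64.0° Ω.

Z = 76.1 + j156.1 Ω = 173.7∠64.0° Ω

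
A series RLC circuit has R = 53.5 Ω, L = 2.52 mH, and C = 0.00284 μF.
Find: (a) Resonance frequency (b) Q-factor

Step 1 — Resonance condition Im(Z)=0 gives ω₀ = 1/√(LC).
Step 2 — ω₀ = 1/√(0.00252·2.84e-09) = 3.738e+05 rad/s.
Step 3 — f₀ = ω₀/(2π) = 5.949e+04 Hz.
Step 4 — Series Q: Q = ω₀L/R = 3.738e+05·0.00252/53.5 = 17.61.

(a) f₀ = 5.949e+04 Hz  (b) Q = 17.61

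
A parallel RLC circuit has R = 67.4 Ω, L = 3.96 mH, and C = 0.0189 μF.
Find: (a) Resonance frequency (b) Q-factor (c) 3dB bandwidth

Step 1 — Resonance: ω₀ = 1/√(LC) = 1/√(0.00396·1.89e-08) = 1.156e+05 rad/s.
Step 2 — f₀ = ω₀/(2π) = 1.84e+04 Hz.
Step 3 — Parallel Q: Q = R/(ω₀L) = 67.4/(1.156e+05·0.00396) = 0.1472.
Step 4 — Bandwidth: Δω = ω₀/Q = 7.85e+05 rad/s; BW = Δω/(2π) = 1.249e+05 Hz.

(a) f₀ = 1.84e+04 Hz  (b) Q = 0.1472  (c) BW = 1.249e+05 Hz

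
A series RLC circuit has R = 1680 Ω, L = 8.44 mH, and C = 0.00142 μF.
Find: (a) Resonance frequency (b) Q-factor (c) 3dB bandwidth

Step 1 — Resonance: ω₀ = 1/√(LC) = 1/√(0.00844·1.42e-09) = 2.889e+05 rad/s.
Step 2 — f₀ = ω₀/(2π) = 4.597e+04 Hz.
Step 3 — Series Q: Q = ω₀L/R = 2.889e+05·0.00844/1680 = 1.451.
Step 4 — Bandwidth: Δω = ω₀/Q = 1.991e+05 rad/s; BW = Δω/(2π) = 3.168e+04 Hz.

(a) f₀ = 4.597e+04 Hz  (b) Q = 1.451  (c) BW = 3.168e+04 Hz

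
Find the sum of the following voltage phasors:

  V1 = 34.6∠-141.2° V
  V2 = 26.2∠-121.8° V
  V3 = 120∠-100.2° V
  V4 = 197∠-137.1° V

Step 1 — Convert each phasor to rectangular form:
  V1 = 34.6·(cos(-141.2°) + j·sin(-141.2°)) = -26.97 - j21.68 V
  V2 = 26.2·(cos(-121.8°) + j·sin(-121.8°)) = -13.81 - j22.27 V
  V3 = 120·(cos(-100.2°) + j·sin(-100.2°)) = -21.25 - j118.1 V
  V4 = 197·(cos(-137.1°) + j·sin(-137.1°)) = -144.3 - j134.1 V
Step 2 — Sum components: V_total = -206.3 - j296.2 V.
Step 3 — Convert to polar: |V_total| = 360.9 V, ∠V_total = -124.9°.

V_total = 360.9∠-124.9° V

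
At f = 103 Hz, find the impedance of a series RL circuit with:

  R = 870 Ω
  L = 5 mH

Step 1 — Angular frequency: ω = 2π·f = 2π·103 = 647.2 rad/s.
Step 2 — Component impedances:
  R: Z = R = 870 Ω
  L: Z = jωL = j·647.2·0.005 = 0 + j3.236 Ω
Step 3 — Series combination: Z_total = R + L = 870 + j3.236 Ω = 870∠0.2° Ω.

Z = 870 + j3.236 Ω = 870∠0.2° Ω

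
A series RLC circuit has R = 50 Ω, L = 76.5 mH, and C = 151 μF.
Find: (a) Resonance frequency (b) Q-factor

Step 1 — Resonance condition Im(Z)=0 gives ω₀ = 1/√(LC).
Step 2 — ω₀ = 1/√(0.0765·0.000151) = 294.2 rad/s.
Step 3 — f₀ = ω₀/(2π) = 46.83 Hz.
Step 4 — Series Q: Q = ω₀L/R = 294.2·0.0765/50 = 0.4502.

(a) f₀ = 46.83 Hz  (b) Q = 0.4502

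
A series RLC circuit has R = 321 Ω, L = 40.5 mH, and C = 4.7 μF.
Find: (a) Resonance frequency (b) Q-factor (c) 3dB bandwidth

Step 1 — Resonance: ω₀ = 1/√(LC) = 1/√(0.0405·4.7e-06) = 2292 rad/s.
Step 2 — f₀ = ω₀/(2π) = 364.8 Hz.
Step 3 — Series Q: Q = ω₀L/R = 2292·0.0405/321 = 0.2892.
Step 4 — Bandwidth: Δω = ω₀/Q = 7926 rad/s; BW = Δω/(2π) = 1261 Hz.

(a) f₀ = 364.8 Hz  (b) Q = 0.2892  (c) BW = 1261 Hz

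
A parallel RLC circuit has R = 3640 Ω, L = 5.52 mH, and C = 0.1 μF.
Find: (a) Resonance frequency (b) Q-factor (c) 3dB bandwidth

Step 1 — Resonance: ω₀ = 1/√(LC) = 1/√(0.00552·1e-07) = 4.256e+04 rad/s.
Step 2 — f₀ = ω₀/(2π) = 6774 Hz.
Step 3 — Parallel Q: Q = R/(ω₀L) = 3640/(4.256e+04·0.00552) = 15.49.
Step 4 — Bandwidth: Δω = ω₀/Q = 2747 rad/s; BW = Δω/(2π) = 437.2 Hz.

(a) f₀ = 6774 Hz  (b) Q = 15.49  (c) BW = 437.2 Hz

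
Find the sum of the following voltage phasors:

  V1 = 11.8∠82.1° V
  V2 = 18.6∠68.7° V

Step 1 — Convert each phasor to rectangular form:
  V1 = 11.8·(cos(82.1°) + j·sin(82.1°)) = 1.622 + j11.69 V
  V2 = 18.6·(cos(68.7°) + j·sin(68.7°)) = 6.756 + j17.33 V
Step 2 — Sum components: V_total = 8.378 + j29.02 V.
Step 3 — Convert to polar: |V_total| = 30.2 V, ∠V_total = 73.9°.

V_total = 30.2∠73.9° V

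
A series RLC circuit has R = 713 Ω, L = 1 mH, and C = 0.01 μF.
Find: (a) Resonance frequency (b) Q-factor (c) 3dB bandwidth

Step 1 — Resonance condition Im(Z)=0 gives ω₀ = 1/√(LC).
Step 2 — ω₀ = 1/√(0.001·1e-08) = 3.162e+05 rad/s.
Step 3 — f₀ = ω₀/(2π) = 5.033e+04 Hz.
Step 4 — Series Q: Q = ω₀L/R = 3.162e+05·0.001/713 = 0.4435.
Step 5 — 3dB bandwidth: Δω = ω₀/Q = 7.13e+05 rad/s; BW = Δω/(2π) = 1.135e+05 Hz.

(a) f₀ = 5.033e+04 Hz  (b) Q = 0.4435  (c) BW = 1.135e+05 Hz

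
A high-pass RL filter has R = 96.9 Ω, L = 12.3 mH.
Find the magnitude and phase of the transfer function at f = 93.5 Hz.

Step 1 — Angular frequency: ω = 2π·93.5 = 587.5 rad/s.
Step 2 — Transfer function: H(jω) = jωL/(R + jωL).
Step 3 — Numerator jωL = j·7.226; denominator R + jωL = 96.9 + j7.226.
Step 4 — H = 0.00553 + j0.07416.
Step 5 — Magnitude: |H| = 0.07437 (-22.6 dB); phase: φ = 85.7°.

|H| = 0.07437 (-22.6 dB), φ = 85.7°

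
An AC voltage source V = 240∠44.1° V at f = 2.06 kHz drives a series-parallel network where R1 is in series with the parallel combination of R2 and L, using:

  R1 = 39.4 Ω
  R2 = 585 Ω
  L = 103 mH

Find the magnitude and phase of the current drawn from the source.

Step 1 — Angular frequency: ω = 2π·f = 2π·2060 = 1.294e+04 rad/s.
Step 2 — Component impedances:
  R1: Z = R = 39.4 Ω
  R2: Z = R = 585 Ω
  L: Z = jωL = j·1.294e+04·0.103 = 0 + j1333 Ω
Step 3 — Parallel branch: R2 || L = 1/(1/R2 + 1/L) = 490.5 + j215.3 Ω.
Step 4 — Series with R1: Z_total = R1 + (R2 || L) = 529.9 + j215.3 Ω = 572∠22.1° Ω.
Step 5 — Source phasor: V = 240∠44.1° V = 172.4 + j167 V.
Step 6 — Ohm's law: I = V / Z_total = (172.4 + j167) / (529.9 + j215.3) = 0.389 + j0.1571 A.
Step 7 — Convert to polar: |I| = 0.4196 A, ∠I = 22.0°.

I = 0.4196∠22.0° A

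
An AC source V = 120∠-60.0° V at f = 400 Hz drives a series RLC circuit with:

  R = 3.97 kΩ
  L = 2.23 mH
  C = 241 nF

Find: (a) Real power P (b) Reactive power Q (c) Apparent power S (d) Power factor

Step 1 — Angular frequency: ω = 2π·f = 2π·400 = 2513 rad/s.
Step 2 — Component impedances:
  R: Z = R = 3970 Ω
  L: Z = jωL = j·2513·0.00223 = 0 + j5.605 Ω
  C: Z = 1/(jωC) = -j/(ω·C) = 0 - j1651 Ω
Step 3 — Series combination: Z_total = R + L + C = 3970 - j1645 Ω = 4297∠-22.5° Ω.
Step 4 — Source phasor: V = 120∠-60.0° V = 60 - j103.9 V.
Step 5 — Current: I = V / Z = 0.02216 - j0.01699 A = 0.02792∠-37.5° A.
Step 6 — Complex power: S = V·I* = 3.095 - j1.283 VA.
Step 7 — Real power: P = Re(S) = 3.095 W.
Step 8 — Reactive power: Q = Im(S) = -1.283 VAR.
Step 9 — Apparent power: |S| = 3.351 VA.
Step 10 — Power factor: PF = P/|S| = 0.9238 (leading).

(a) P = 3.095 W  (b) Q = -1.283 VAR  (c) S = 3.351 VA  (d) PF = 0.9238 (leading)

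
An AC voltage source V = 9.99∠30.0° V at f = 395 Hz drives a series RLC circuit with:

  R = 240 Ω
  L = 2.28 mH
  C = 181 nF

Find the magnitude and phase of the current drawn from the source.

Step 1 — Angular frequency: ω = 2π·f = 2π·395 = 2482 rad/s.
Step 2 — Component impedances:
  R: Z = R = 240 Ω
  L: Z = jωL = j·2482·0.00228 = 0 + j5.659 Ω
  C: Z = 1/(jωC) = -j/(ω·C) = 0 - j2226 Ω
Step 3 — Series combination: Z_total = R + L + C = 240 - j2220 Ω = 2233∠-83.8° Ω.
Step 4 — Source phasor: V = 9.99∠30.0° V = 8.652 + j4.995 V.
Step 5 — Ohm's law: I = V / Z_total = (8.652 + j4.995) / (240 - j2220) = -0.001807 + j0.004092 A.
Step 6 — Convert to polar: |I| = 0.004473 A, ∠I = 113.8°.

I = 0.004473∠113.8° A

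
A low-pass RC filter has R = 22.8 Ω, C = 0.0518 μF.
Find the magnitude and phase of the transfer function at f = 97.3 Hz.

Step 1 — Angular frequency: ω = 2π·97.3 = 611.4 rad/s.
Step 2 — Transfer function: H(jω) = 1/(1 + jωRC).
Step 3 — Denominator: 1 + jωRC = 1 + j·611.4·22.8·5.18e-08 = 1 + j0.000722.
Step 4 — H = 1 - j0.000722.
Step 5 — Magnitude: |H| = 1 (-0.0 dB); phase: φ = -0.0°.

|H| = 1 (-0.0 dB), φ = -0.0°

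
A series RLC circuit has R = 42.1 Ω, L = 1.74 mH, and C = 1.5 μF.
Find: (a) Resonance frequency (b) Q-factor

Step 1 — Resonance condition Im(Z)=0 gives ω₀ = 1/√(LC).
Step 2 — ω₀ = 1/√(0.00174·1.5e-06) = 1.957e+04 rad/s.
Step 3 — f₀ = ω₀/(2π) = 3115 Hz.
Step 4 — Series Q: Q = ω₀L/R = 1.957e+04·0.00174/42.1 = 0.809.

(a) f₀ = 3115 Hz  (b) Q = 0.809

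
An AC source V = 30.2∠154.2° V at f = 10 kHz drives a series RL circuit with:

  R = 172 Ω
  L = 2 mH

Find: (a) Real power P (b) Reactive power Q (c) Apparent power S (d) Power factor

Step 1 — Angular frequency: ω = 2π·f = 2π·1e+04 = 6.283e+04 rad/s.
Step 2 — Component impedances:
  R: Z = R = 172 Ω
  L: Z = jωL = j·6.283e+04·0.002 = 0 + j125.7 Ω
Step 3 — Series combination: Z_total = R + L = 172 + j125.7 Ω = 213∠36.2° Ω.
Step 4 — Source phasor: V = 30.2∠154.2° V = -27.19 + j13.14 V.
Step 5 — Current: I = V / Z = -0.06666 + j0.1251 A = 0.1418∠118.0° A.
Step 6 — Complex power: S = V·I* = 3.457 + j2.526 VA.
Step 7 — Real power: P = Re(S) = 3.457 W.
Step 8 — Reactive power: Q = Im(S) = 2.526 VAR.
Step 9 — Apparent power: |S| = 4.282 VA.
Step 10 — Power factor: PF = P/|S| = 0.8075 (lagging).

(a) P = 3.457 W  (b) Q = 2.526 VAR  (c) S = 4.282 VA  (d) PF = 0.8075 (lagging)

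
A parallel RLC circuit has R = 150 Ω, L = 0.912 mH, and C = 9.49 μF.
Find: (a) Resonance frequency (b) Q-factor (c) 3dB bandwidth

Step 1 — Resonance: ω₀ = 1/√(LC) = 1/√(0.000912·9.49e-06) = 1.075e+04 rad/s.
Step 2 — f₀ = ω₀/(2π) = 1711 Hz.
Step 3 — Parallel Q: Q = R/(ω₀L) = 150/(1.075e+04·0.000912) = 15.3.
Step 4 — Bandwidth: Δω = ω₀/Q = 702.5 rad/s; BW = Δω/(2π) = 111.8 Hz.

(a) f₀ = 1711 Hz  (b) Q = 15.3  (c) BW = 111.8 Hz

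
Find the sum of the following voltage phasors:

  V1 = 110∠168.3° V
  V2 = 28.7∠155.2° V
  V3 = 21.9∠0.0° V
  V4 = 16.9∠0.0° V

Step 1 — Convert each phasor to rectangular form:
  V1 = 110·(cos(168.3°) + j·sin(168.3°)) = -107.7 + j22.31 V
  V2 = 28.7·(cos(155.2°) + j·sin(155.2°)) = -26.05 + j12.04 V
  V3 = 21.9·(cos(0.0°) + j·sin(0.0°)) = 21.9 V
  V4 = 16.9·(cos(0.0°) + j·sin(0.0°)) = 16.9 V
Step 2 — Sum components: V_total = -94.97 + j34.34 V.
Step 3 — Convert to polar: |V_total| = 101 V, ∠V_total = 160.1°.

V_total = 101∠160.1° V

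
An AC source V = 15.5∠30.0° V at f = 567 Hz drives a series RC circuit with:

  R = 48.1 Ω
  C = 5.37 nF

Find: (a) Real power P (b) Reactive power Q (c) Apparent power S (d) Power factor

Step 1 — Angular frequency: ω = 2π·f = 2π·567 = 3563 rad/s.
Step 2 — Component impedances:
  R: Z = R = 48.1 Ω
  C: Z = 1/(jωC) = -j/(ω·C) = 0 - j5.227e+04 Ω
Step 3 — Series combination: Z_total = R + C = 48.1 - j5.227e+04 Ω = 5.227e+04∠-89.9° Ω.
Step 4 — Source phasor: V = 15.5∠30.0° V = 13.42 + j7.75 V.
Step 5 — Current: I = V / Z = -0.000148 + j0.0002569 A = 0.0002965∠119.9° A.
Step 6 — Complex power: S = V·I* = 4.229e-06 - j0.004596 VA.
Step 7 — Real power: P = Re(S) = 4.229e-06 W.
Step 8 — Reactive power: Q = Im(S) = -0.004596 VAR.
Step 9 — Apparent power: |S| = 0.004596 VA.
Step 10 — Power factor: PF = P/|S| = 0.0009202 (leading).

(a) P = 4.229e-06 W  (b) Q = -0.004596 VAR  (c) S = 0.004596 VA  (d) PF = 0.0009202 (leading)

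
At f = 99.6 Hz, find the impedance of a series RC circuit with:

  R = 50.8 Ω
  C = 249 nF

Step 1 — Angular frequency: ω = 2π·f = 2π·99.6 = 625.8 rad/s.
Step 2 — Component impedances:
  R: Z = R = 50.8 Ω
  C: Z = 1/(jωC) = -j/(ω·C) = 0 - j6417 Ω
Step 3 — Series combination: Z_total = R + C = 50.8 - j6417 Ω = 6418∠-89.5° Ω.

Z = 50.8 - j6417 Ω = 6418∠-89.5° Ω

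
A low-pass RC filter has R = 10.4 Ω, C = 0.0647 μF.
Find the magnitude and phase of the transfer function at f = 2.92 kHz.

Step 1 — Angular frequency: ω = 2π·2920 = 1.835e+04 rad/s.
Step 2 — Transfer function: H(jω) = 1/(1 + jωRC).
Step 3 — Denominator: 1 + jωRC = 1 + j·1.835e+04·10.4·6.47e-08 = 1 + j0.01235.
Step 4 — H = 0.9998 - j0.01234.
Step 5 — Magnitude: |H| = 0.9999 (-0.0 dB); phase: φ = -0.7°.

|H| = 0.9999 (-0.0 dB), φ = -0.7°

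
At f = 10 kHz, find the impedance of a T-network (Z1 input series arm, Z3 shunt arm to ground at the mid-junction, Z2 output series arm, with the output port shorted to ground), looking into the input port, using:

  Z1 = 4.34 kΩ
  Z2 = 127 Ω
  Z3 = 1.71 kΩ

Step 1 — Angular frequency: ω = 2π·f = 2π·1e+04 = 6.283e+04 rad/s.
Step 2 — Component impedances:
  Z1: Z = R = 4340 Ω
  Z2: Z = R = 127 Ω
  Z3: Z = R = 1710 Ω
Step 3 — With the output port shorted to ground, the output series arm Z2 runs from the junction to ground; the shunt arm Z3 also runs from the junction to ground. They appear in parallel: Z3 || Z2 = 118.2 Ω.
Step 4 — Series with input arm Z1: Z_in = Z1 + (Z3 || Z2) = 4458 Ω = 4458∠0.0° Ω.

Z = 4458 Ω = 4458∠0.0° Ω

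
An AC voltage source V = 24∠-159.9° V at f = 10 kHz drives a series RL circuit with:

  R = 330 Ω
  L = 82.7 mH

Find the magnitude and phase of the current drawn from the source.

Step 1 — Angular frequency: ω = 2π·f = 2π·1e+04 = 6.283e+04 rad/s.
Step 2 — Component impedances:
  R: Z = R = 330 Ω
  L: Z = jωL = j·6.283e+04·0.0827 = 0 + j5196 Ω
Step 3 — Series combination: Z_total = R + L = 330 + j5196 Ω = 5207∠86.4° Ω.
Step 4 — Source phasor: V = 24∠-159.9° V = -22.54 - j8.248 V.
Step 5 — Ohm's law: I = V / Z_total = (-22.54 - j8.248) / (330 + j5196) = -0.001855 + j0.00422 A.
Step 6 — Convert to polar: |I| = 0.004609 A, ∠I = 113.7°.

I = 0.004609∠113.7° A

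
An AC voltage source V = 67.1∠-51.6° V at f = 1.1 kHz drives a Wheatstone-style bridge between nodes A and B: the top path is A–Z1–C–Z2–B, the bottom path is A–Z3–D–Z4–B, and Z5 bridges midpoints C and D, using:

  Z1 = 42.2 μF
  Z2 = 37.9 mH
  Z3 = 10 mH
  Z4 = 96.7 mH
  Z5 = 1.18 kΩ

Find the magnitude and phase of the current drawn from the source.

Step 1 — Angular frequency: ω = 2π·f = 2π·1100 = 6912 rad/s.
Step 2 — Component impedances:
  Z1: Z = 1/(jωC) = -j/(ω·C) = 0 - j3.429 Ω
  Z2: Z = jωL = j·6912·0.0379 = 0 + j261.9 Ω
  Z3: Z = jωL = j·6912·0.01 = 0 + j69.12 Ω
  Z4: Z = jωL = j·6912·0.0967 = 0 + j668.3 Ω
  Z5: Z = R = 1180 Ω
Step 3 — Bridge requires nodal analysis (the Z5 bridge couples midpoints C and D, so the two paths cannot be reduced to a simple series/parallel combination). Setting node B to ground and injecting 1 A at node A, the 3-node admittance system at A, C, D solves to V_A = Z_AB = 0.3544 + j191.4 Ω = 191.4∠89.9° Ω.
Step 4 — Source phasor: V = 67.1∠-51.6° V = 41.68 - j52.59 V.
Step 5 — Ohm's law: I = V / Z_total = (41.68 - j52.59) / (0.3544 + j191.4) = -0.2743 - j0.2183 A.
Step 6 — Convert to polar: |I| = 0.3506 A, ∠I = -141.5°.

I = 0.3506∠-141.5° A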